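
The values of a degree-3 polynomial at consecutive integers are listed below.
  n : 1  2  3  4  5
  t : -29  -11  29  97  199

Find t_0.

-31

D1: 18  40  68  102
D2: 22  28  34
D3: 6  6
The third differences are constant at 6.
Work back: 22 − 6 = 16;  18 − 16 = 2;  -29 − 2 = -31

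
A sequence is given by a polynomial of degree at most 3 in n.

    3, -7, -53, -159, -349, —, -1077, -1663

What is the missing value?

Using the first 5 terms:
Δ: -10  -46  -106  -190
Δ²: -36  -60  -84
Δ³: -24  -24
Constant third difference = -24.
Extend forward: -84 − 24 = -108;  -190 − 108 = -298;  -349 − 298 = -647

-647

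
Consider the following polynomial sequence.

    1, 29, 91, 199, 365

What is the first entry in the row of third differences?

D1: 28, 62, 108, 166
D2: 34, 46, 58
D3: 12, 12

12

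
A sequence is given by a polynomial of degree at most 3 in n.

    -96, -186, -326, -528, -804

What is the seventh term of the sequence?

First differences: -90, -140, -202, -276
Second differences: -50, -62, -74
Third differences: -12, -12
The third differences are constant (-12).
-74 − 12 = -86;  -276 − 86 = -362;  -804 − 362 = -1166
-86 − 12 = -98;  -362 − 98 = -460;  -1166 − 460 = -1626

-1626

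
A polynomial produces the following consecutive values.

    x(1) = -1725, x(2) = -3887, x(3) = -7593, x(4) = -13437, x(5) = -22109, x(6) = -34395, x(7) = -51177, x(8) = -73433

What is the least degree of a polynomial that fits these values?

4

First differences: -2162, -3706, -5844, -8672, -12286, -16782, -22256
Second differences: -1544, -2138, -2828, -3614, -4496, -5474
Third differences: -594, -690, -786, -882, -978
Fourth differences: -96, -96, -96, -96
The fourth differences are constant, so the polynomial has degree 4.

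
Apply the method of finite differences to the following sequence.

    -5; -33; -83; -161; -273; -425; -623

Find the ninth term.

-1181

D1: -28, -50, -78, -112, -152, -198
D2: -22, -28, -34, -40, -46
D3: -6, -6, -6, -6
Constant third difference = -6, so extend:
-46 − 6 = -52;  -198 − 52 = -250;  -623 − 250 = -873
-52 − 6 = -58;  -250 − 58 = -308;  -873 − 308 = -1181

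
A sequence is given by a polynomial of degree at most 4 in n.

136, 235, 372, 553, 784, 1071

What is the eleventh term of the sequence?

Δ: 99 , 137 , 181 , 231 , 287
Δ²: 38 , 44 , 50 , 56
Δ³: 6 , 6 , 6
Third differences constant at 6.
56 + 6 = 62;  287 + 62 = 349;  1071 + 349 = 1420
62 + 6 = 68;  349 + 68 = 417;  1420 + 417 = 1837
68 + 6 = 74;  417 + 74 = 491;  1837 + 491 = 2328
74 + 6 = 80;  491 + 80 = 571;  2328 + 571 = 2899
80 + 6 = 86;  571 + 86 = 657;  2899 + 657 = 3556

3556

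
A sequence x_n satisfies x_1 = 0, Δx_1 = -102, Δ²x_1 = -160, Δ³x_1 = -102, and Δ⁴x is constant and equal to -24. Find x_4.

Build the table forward from the leading diagonal:
Δ⁴: -24  -24  -24  -24
Δ³: -102  -126  -150  -174
Δ²: -160  -262  -388  -538
Δ: -102  -262  -524  -912
x: 0  -102  -364  -888

-888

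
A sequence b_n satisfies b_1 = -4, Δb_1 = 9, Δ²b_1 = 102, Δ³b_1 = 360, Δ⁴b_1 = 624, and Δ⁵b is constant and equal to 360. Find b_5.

2708

Build the table forward from the leading diagonal:
Δ⁵: 360, 360, 360, 360, 360
Δ⁴: 624, 984, 1344, 1704, 2064
Δ³: 360, 984, 1968, 3312, 5016
Δ²: 102, 462, 1446, 3414, 6726
Δ: 9, 111, 573, 2019, 5433
b: -4, 5, 116, 689, 2708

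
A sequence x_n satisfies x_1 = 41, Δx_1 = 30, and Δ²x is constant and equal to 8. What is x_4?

155

Build the table forward from the leading diagonal:
D2: 8, 8, 8, 8
D1: 30, 38, 46, 54
x: 41, 71, 109, 155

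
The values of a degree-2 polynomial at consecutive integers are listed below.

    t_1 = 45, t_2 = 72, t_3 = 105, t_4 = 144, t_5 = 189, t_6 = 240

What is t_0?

24

27  33  39  45  51
6  6  6  6
The second differences are constant at 6.
Work back: 27 − 6 = 21;  45 − 21 = 24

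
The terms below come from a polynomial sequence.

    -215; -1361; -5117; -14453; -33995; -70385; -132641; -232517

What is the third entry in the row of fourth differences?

First differences: -1146, -3756, -9336, -19542, -36390, -62256, -99876
Second differences: -2610, -5580, -10206, -16848, -25866, -37620
Third differences: -2970, -4626, -6642, -9018, -11754
Fourth differences: -1656, -2016, -2376, -2736
Fifth differences: -360, -360, -360

-2376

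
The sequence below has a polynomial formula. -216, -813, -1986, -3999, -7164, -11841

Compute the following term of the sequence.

D1: -597  -1173  -2013  -3165  -4677
D2: -576  -840  -1152  -1512
D3: -264  -312  -360
D4: -48  -48
The fourth differences are constant (-48).
-360 − 48 = -408;  -1512 − 408 = -1920;  -4677 − 1920 = -6597;  -11841 − 6597 = -18438

-18438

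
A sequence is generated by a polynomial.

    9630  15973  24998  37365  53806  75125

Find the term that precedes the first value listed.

5381

6343, 9025, 12367, 16441, 21319
2682, 3342, 4074, 4878
660, 732, 804
72, 72
The fourth differences are constant at 72.
Work back: 660 − 72 = 588;  2682 − 588 = 2094;  6343 − 2094 = 4249;  9630 − 4249 = 5381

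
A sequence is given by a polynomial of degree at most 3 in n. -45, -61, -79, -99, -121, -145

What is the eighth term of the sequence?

Δ: -16 , -18 , -20 , -22 , -24
Δ²: -2 , -2 , -2 , -2
The second differences are constant (-2).
-24 − 2 = -26;  -145 − 26 = -171
-26 − 2 = -28;  -171 − 28 = -199

-199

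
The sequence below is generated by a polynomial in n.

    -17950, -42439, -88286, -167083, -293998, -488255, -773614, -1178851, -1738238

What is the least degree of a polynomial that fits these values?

5

-24489, -45847, -78797, -126915, -194257, -285359, -405237, -559387
-21358, -32950, -48118, -67342, -91102, -119878, -154150
-11592, -15168, -19224, -23760, -28776, -34272
-3576, -4056, -4536, -5016, -5496
-480, -480, -480, -480
The fifth differences are constant, so the polynomial has degree 5.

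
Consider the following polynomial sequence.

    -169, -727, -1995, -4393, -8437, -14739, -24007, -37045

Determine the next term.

Δ: -558 , -1268 , -2398 , -4044 , -6302 , -9268 , -13038
Δ²: -710 , -1130 , -1646 , -2258 , -2966 , -3770
Δ³: -420 , -516 , -612 , -708 , -804
Δ⁴: -96 , -96 , -96 , -96
Fourth differences constant at -96.
-804 − 96 = -900;  -3770 − 900 = -4670;  -13038 − 4670 = -17708;  -37045 − 17708 = -54753

-54753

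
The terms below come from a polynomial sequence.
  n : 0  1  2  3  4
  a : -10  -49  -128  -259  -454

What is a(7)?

Δ: -39 , -79 , -131 , -195
Δ²: -40 , -52 , -64
Δ³: -12 , -12
Third differences constant at -12.
-64 − 12 = -76;  -195 − 76 = -271;  -454 − 271 = -725
-76 − 12 = -88;  -271 − 88 = -359;  -725 − 359 = -1084
-88 − 12 = -100;  -359 − 100 = -459;  -1084 − 459 = -1543

-1543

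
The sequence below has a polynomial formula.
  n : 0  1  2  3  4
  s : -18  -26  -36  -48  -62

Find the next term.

D1: -8, -10, -12, -14
D2: -2, -2, -2
The second differences are constant (-2).
-14 − 2 = -16;  -62 − 16 = -78

-78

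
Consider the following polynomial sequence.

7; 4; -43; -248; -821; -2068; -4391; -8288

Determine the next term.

First differences: -3, -47, -205, -573, -1247, -2323, -3897
Second differences: -44, -158, -368, -674, -1076, -1574
Third differences: -114, -210, -306, -402, -498
Fourth differences: -96, -96, -96, -96
Constant fourth difference = -96, so extend:
-498 − 96 = -594;  -1574 − 594 = -2168;  -3897 − 2168 = -6065;  -8288 − 6065 = -14353

-14353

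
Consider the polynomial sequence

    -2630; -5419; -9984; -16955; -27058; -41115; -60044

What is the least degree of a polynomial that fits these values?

Δ: -2789, -4565, -6971, -10103, -14057, -18929
Δ²: -1776, -2406, -3132, -3954, -4872
Δ³: -630, -726, -822, -918
Δ⁴: -96, -96, -96
The fourth differences are constant, so the polynomial has degree 4.

4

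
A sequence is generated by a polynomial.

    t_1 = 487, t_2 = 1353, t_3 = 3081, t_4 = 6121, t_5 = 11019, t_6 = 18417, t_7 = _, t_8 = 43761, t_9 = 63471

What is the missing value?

29053

Using the first 6 terms:
D1: 866  1728  3040  4898  7398
D2: 862  1312  1858  2500
D3: 450  546  642
D4: 96  96
Constant fourth difference = 96.
Extend forward: 642 + 96 = 738;  2500 + 738 = 3238;  7398 + 3238 = 10636;  18417 + 10636 = 29053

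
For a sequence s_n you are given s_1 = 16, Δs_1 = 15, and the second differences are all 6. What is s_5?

112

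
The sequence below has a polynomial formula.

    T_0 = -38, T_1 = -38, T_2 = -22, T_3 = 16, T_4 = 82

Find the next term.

Δ: 0 , 16 , 38 , 66
Δ²: 16 , 22 , 28
Δ³: 6 , 6
The third differences are constant (6).
28 + 6 = 34;  66 + 34 = 100;  82 + 100 = 182

182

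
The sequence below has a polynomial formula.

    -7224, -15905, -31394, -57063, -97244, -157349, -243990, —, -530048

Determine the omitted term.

-365099

Using the first 7 terms:
Δ: -8681  -15489  -25669  -40181  -60105  -86641
Δ²: -6808  -10180  -14512  -19924  -26536
Δ³: -3372  -4332  -5412  -6612
Δ⁴: -960  -1080  -1200
Δ⁵: -120  -120
Constant fifth difference = -120.
Extend forward: -1200 − 120 = -1320;  -6612 − 1320 = -7932;  -26536 − 7932 = -34468;  -86641 − 34468 = -121109;  -243990 − 121109 = -365099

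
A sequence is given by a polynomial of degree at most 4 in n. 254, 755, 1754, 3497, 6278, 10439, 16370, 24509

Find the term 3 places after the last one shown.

D1: 501, 999, 1743, 2781, 4161, 5931, 8139
D2: 498, 744, 1038, 1380, 1770, 2208
D3: 246, 294, 342, 390, 438
D4: 48, 48, 48, 48
The fourth differences are constant (48).
438 + 48 = 486;  2208 + 486 = 2694;  8139 + 2694 = 10833;  24509 + 10833 = 35342
486 + 48 = 534;  2694 + 534 = 3228;  10833 + 3228 = 14061;  35342 + 14061 = 49403
534 + 48 = 582;  3228 + 582 = 3810;  14061 + 3810 = 17871;  49403 + 17871 = 67274

67274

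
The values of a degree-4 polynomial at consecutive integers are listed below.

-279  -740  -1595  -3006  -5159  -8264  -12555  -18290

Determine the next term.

-25751

Δ: -461 , -855 , -1411 , -2153 , -3105 , -4291 , -5735
Δ²: -394 , -556 , -742 , -952 , -1186 , -1444
Δ³: -162 , -186 , -210 , -234 , -258
Δ⁴: -24 , -24 , -24 , -24
Constant fourth difference = -24, so extend:
-258 − 24 = -282;  -1444 − 282 = -1726;  -5735 − 1726 = -7461;  -18290 − 7461 = -25751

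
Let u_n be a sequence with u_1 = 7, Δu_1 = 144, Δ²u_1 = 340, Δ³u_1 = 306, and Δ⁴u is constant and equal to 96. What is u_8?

22225

Build the table forward from the leading diagonal:
D4: 96  96  96  96  96  96  96  96
D3: 306  402  498  594  690  786  882  978
D2: 340  646  1048  1546  2140  2830  3616  4498
D1: 144  484  1130  2178  3724  5864  8694  12310
u: 7  151  635  1765  3943  7667  13531  22225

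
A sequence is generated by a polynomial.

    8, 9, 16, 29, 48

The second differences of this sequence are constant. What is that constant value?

6

Δ: 1, 7, 13, 19
Δ²: 6, 6, 6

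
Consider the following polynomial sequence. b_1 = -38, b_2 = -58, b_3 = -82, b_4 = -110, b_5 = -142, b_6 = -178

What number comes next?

Δ: -20, -24, -28, -32, -36
Δ²: -4, -4, -4, -4
Constant second difference = -4, so extend:
-36 − 4 = -40;  -178 − 40 = -218

-218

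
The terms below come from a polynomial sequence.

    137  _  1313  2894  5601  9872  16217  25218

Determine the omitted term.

492

Using the last 6 terms:
D1: 1581  2707  4271  6345  9001
D2: 1126  1564  2074  2656
D3: 438  510  582
D4: 72  72
Constant fourth difference = 72.
Extend backward: 438 − 72 = 366;  1126 − 366 = 760;  1581 − 760 = 821;  1313 − 821 = 492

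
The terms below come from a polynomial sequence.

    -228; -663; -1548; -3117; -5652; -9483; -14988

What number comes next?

-22593

D1: -435, -885, -1569, -2535, -3831, -5505
D2: -450, -684, -966, -1296, -1674
D3: -234, -282, -330, -378
D4: -48, -48, -48
Constant fourth difference = -48, so extend:
-378 − 48 = -426;  -1674 − 426 = -2100;  -5505 − 2100 = -7605;  -14988 − 7605 = -22593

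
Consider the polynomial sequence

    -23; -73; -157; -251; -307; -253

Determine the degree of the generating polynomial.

D1: -50, -84, -94, -56, 54
D2: -34, -10, 38, 110
D3: 24, 48, 72
D4: 24, 24
The fourth differences are constant, so the polynomial has degree 4.

4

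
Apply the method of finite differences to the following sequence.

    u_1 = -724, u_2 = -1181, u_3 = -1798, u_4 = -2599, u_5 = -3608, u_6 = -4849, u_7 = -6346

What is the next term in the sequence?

-8123

D1: -457, -617, -801, -1009, -1241, -1497
D2: -160, -184, -208, -232, -256
D3: -24, -24, -24, -24
The third differences are constant (-24).
-256 − 24 = -280;  -1497 − 280 = -1777;  -6346 − 1777 = -8123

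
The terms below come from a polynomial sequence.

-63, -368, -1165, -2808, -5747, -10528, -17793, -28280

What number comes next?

-42823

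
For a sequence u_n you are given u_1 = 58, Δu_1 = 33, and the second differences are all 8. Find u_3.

Build the table forward from the leading diagonal:
Δ²: 8  8  8
Δ: 33  41  49
u: 58  91  132

132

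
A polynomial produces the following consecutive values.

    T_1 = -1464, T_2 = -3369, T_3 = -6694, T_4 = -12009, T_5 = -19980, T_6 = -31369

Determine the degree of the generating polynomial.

4

First differences: -1905, -3325, -5315, -7971, -11389
Second differences: -1420, -1990, -2656, -3418
Third differences: -570, -666, -762
Fourth differences: -96, -96
The fourth differences are constant, so the polynomial has degree 4.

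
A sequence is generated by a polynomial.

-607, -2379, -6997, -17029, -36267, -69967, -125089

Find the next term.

Δ: -1772 , -4618 , -10032 , -19238 , -33700 , -55122
Δ²: -2846 , -5414 , -9206 , -14462 , -21422
Δ³: -2568 , -3792 , -5256 , -6960
Δ⁴: -1224 , -1464 , -1704
Δ⁵: -240 , -240
Constant fifth difference = -240, so extend:
-1704 − 240 = -1944;  -6960 − 1944 = -8904;  -21422 − 8904 = -30326;  -55122 − 30326 = -85448;  -125089 − 85448 = -210537

-210537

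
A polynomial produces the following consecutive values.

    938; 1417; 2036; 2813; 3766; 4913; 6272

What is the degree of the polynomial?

3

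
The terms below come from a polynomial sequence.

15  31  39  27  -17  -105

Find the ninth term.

16, 8, -12, -44, -88
-8, -20, -32, -44
-12, -12, -12
The third differences are constant (-12).
-44 − 12 = -56;  -88 − 56 = -144;  -105 − 144 = -249
-56 − 12 = -68;  -144 − 68 = -212;  -249 − 212 = -461
-68 − 12 = -80;  -212 − 80 = -292;  -461 − 292 = -753

-753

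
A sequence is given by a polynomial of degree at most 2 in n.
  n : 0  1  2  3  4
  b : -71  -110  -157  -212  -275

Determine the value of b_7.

Δ: -39 , -47 , -55 , -63
Δ²: -8 , -8 , -8
Constant second difference = -8, so extend:
-63 − 8 = -71;  -275 − 71 = -346
-71 − 8 = -79;  -346 − 79 = -425
-79 − 8 = -87;  -425 − 87 = -512

-512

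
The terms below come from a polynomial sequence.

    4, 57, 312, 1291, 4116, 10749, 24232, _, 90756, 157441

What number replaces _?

Using the first 7 terms:
53, 255, 979, 2825, 6633, 13483
202, 724, 1846, 3808, 6850
522, 1122, 1962, 3042
600, 840, 1080
240, 240
Constant fifth difference = 240.
Extend forward: 1080 + 240 = 1320;  3042 + 1320 = 4362;  6850 + 4362 = 11212;  13483 + 11212 = 24695;  24232 + 24695 = 48927

48927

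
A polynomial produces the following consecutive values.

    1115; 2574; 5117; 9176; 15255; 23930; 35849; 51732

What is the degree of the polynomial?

4

D1: 1459, 2543, 4059, 6079, 8675, 11919, 15883
D2: 1084, 1516, 2020, 2596, 3244, 3964
D3: 432, 504, 576, 648, 720
D4: 72, 72, 72, 72
The fourth differences are constant, so the polynomial has degree 4.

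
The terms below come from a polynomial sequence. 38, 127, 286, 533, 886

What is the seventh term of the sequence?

First differences: 89, 159, 247, 353
Second differences: 70, 88, 106
Third differences: 18, 18
Constant third difference = 18, so extend:
106 + 18 = 124;  353 + 124 = 477;  886 + 477 = 1363
124 + 18 = 142;  477 + 142 = 619;  1363 + 619 = 1982

1982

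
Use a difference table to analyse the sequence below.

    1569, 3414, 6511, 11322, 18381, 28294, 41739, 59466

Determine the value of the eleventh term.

146919

1845 , 3097 , 4811 , 7059 , 9913 , 13445 , 17727
1252 , 1714 , 2248 , 2854 , 3532 , 4282
462 , 534 , 606 , 678 , 750
72 , 72 , 72 , 72
Constant fourth difference = 72, so extend:
750 + 72 = 822;  4282 + 822 = 5104;  17727 + 5104 = 22831;  59466 + 22831 = 82297
822 + 72 = 894;  5104 + 894 = 5998;  22831 + 5998 = 28829;  82297 + 28829 = 111126
894 + 72 = 966;  5998 + 966 = 6964;  28829 + 6964 = 35793;  111126 + 35793 = 146919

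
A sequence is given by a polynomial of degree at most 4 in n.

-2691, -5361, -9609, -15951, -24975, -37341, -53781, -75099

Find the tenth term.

-135945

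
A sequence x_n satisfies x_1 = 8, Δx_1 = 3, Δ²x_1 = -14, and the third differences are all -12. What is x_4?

-37

Build the table forward from the leading diagonal:
D3: -12  -12  -12  -12
D2: -14  -26  -38  -50
D1: 3  -11  -37  -75
x: 8  11  0  -37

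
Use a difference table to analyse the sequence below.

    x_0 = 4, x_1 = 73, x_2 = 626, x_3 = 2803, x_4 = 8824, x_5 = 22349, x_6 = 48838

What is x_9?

295249

Δ: 69, 553, 2177, 6021, 13525, 26489
Δ²: 484, 1624, 3844, 7504, 12964
Δ³: 1140, 2220, 3660, 5460
Δ⁴: 1080, 1440, 1800
Δ⁵: 360, 360
The fifth differences are constant (360).
1800 + 360 = 2160;  5460 + 2160 = 7620;  12964 + 7620 = 20584;  26489 + 20584 = 47073;  48838 + 47073 = 95911
2160 + 360 = 2520;  7620 + 2520 = 10140;  20584 + 10140 = 30724;  47073 + 30724 = 77797;  95911 + 77797 = 173708
2520 + 360 = 2880;  10140 + 2880 = 13020;  30724 + 13020 = 43744;  77797 + 43744 = 121541;  173708 + 121541 = 295249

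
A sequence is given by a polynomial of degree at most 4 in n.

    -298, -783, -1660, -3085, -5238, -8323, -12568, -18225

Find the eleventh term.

Δ: -485 , -877 , -1425 , -2153 , -3085 , -4245 , -5657
Δ²: -392 , -548 , -728 , -932 , -1160 , -1412
Δ³: -156 , -180 , -204 , -228 , -252
Δ⁴: -24 , -24 , -24 , -24
Fourth differences constant at -24.
-252 − 24 = -276;  -1412 − 276 = -1688;  -5657 − 1688 = -7345;  -18225 − 7345 = -25570
-276 − 24 = -300;  -1688 − 300 = -1988;  -7345 − 1988 = -9333;  -25570 − 9333 = -34903
-300 − 24 = -324;  -1988 − 324 = -2312;  -9333 − 2312 = -11645;  -34903 − 11645 = -46548

-46548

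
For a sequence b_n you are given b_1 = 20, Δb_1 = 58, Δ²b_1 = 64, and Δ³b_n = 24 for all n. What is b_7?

1808

Build the table forward from the leading diagonal:
Third differences: 24, 24, 24, 24, 24, 24, 24
Second differences: 64, 88, 112, 136, 160, 184, 208
First differences: 58, 122, 210, 322, 458, 618, 802
b: 20, 78, 200, 410, 732, 1190, 1808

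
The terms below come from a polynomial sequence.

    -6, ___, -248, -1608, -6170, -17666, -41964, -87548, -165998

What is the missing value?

Using the last 7 terms:
Δ: -1360  -4562  -11496  -24298  -45584  -78450
Δ²: -3202  -6934  -12802  -21286  -32866
Δ³: -3732  -5868  -8484  -11580
Δ⁴: -2136  -2616  -3096
Δ⁵: -480  -480
Constant fifth difference = -480.
Extend backward: -2136 + 480 = -1656;  -3732 + 1656 = -2076;  -3202 + 2076 = -1126;  -1360 + 1126 = -234;  -248 + 234 = -14

-14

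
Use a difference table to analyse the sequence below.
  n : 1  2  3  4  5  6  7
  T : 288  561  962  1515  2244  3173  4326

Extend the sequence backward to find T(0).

119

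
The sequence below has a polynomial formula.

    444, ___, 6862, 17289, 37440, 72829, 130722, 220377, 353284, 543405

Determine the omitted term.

2157

Using the last 8 terms:
10427, 20151, 35389, 57893, 89655, 132907, 190121
9724, 15238, 22504, 31762, 43252, 57214
5514, 7266, 9258, 11490, 13962
1752, 1992, 2232, 2472
240, 240, 240
Constant fifth difference = 240.
Extend backward: 1752 − 240 = 1512;  5514 − 1512 = 4002;  9724 − 4002 = 5722;  10427 − 5722 = 4705;  6862 − 4705 = 2157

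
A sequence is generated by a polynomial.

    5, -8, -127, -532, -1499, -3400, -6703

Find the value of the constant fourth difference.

First differences: -13, -119, -405, -967, -1901, -3303
Second differences: -106, -286, -562, -934, -1402
Third differences: -180, -276, -372, -468
Fourth differences: -96, -96, -96

-96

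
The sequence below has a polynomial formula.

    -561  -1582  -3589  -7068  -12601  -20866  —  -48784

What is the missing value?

-32637

Using the first 6 terms:
First differences: -1021  -2007  -3479  -5533  -8265
Second differences: -986  -1472  -2054  -2732
Third differences: -486  -582  -678
Fourth differences: -96  -96
Constant fourth difference = -96.
Extend forward: -678 − 96 = -774;  -2732 − 774 = -3506;  -8265 − 3506 = -11771;  -20866 − 11771 = -32637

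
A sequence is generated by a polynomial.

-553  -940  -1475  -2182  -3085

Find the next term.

-4208

First differences: -387, -535, -707, -903
Second differences: -148, -172, -196
Third differences: -24, -24
Constant third difference = -24, so extend:
-196 − 24 = -220;  -903 − 220 = -1123;  -3085 − 1123 = -4208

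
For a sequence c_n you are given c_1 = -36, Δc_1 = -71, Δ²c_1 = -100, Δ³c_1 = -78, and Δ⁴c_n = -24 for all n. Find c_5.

Build the table forward from the leading diagonal:
D4: -24, -24, -24, -24, -24
D3: -78, -102, -126, -150, -174
D2: -100, -178, -280, -406, -556
D1: -71, -171, -349, -629, -1035
c: -36, -107, -278, -627, -1256

-1256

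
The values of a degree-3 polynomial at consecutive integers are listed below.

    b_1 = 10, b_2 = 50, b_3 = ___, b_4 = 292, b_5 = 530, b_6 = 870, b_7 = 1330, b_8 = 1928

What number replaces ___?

138

Using the last 5 terms:
Δ: 238, 340, 460, 598
Δ²: 102, 120, 138
Δ³: 18, 18
Constant third difference = 18.
Extend backward: 102 − 18 = 84;  238 − 84 = 154;  292 − 154 = 138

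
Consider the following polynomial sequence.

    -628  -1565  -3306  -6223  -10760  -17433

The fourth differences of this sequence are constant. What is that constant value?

-72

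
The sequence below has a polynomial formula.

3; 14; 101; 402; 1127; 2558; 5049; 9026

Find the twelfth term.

50834

D1: 11 , 87 , 301 , 725 , 1431 , 2491 , 3977
D2: 76 , 214 , 424 , 706 , 1060 , 1486
D3: 138 , 210 , 282 , 354 , 426
D4: 72 , 72 , 72 , 72
The fourth differences are constant (72).
426 + 72 = 498;  1486 + 498 = 1984;  3977 + 1984 = 5961;  9026 + 5961 = 14987
498 + 72 = 570;  1984 + 570 = 2554;  5961 + 2554 = 8515;  14987 + 8515 = 23502
570 + 72 = 642;  2554 + 642 = 3196;  8515 + 3196 = 11711;  23502 + 11711 = 35213
642 + 72 = 714;  3196 + 714 = 3910;  11711 + 3910 = 15621;  35213 + 15621 = 50834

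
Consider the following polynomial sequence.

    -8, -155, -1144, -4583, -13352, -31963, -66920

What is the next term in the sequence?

-127079

D1: -147 , -989 , -3439 , -8769 , -18611 , -34957
D2: -842 , -2450 , -5330 , -9842 , -16346
D3: -1608 , -2880 , -4512 , -6504
D4: -1272 , -1632 , -1992
D5: -360 , -360
The fifth differences are constant (-360).
-1992 − 360 = -2352;  -6504 − 2352 = -8856;  -16346 − 8856 = -25202;  -34957 − 25202 = -60159;  -66920 − 60159 = -127079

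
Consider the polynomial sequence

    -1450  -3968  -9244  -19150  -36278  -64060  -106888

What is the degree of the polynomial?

5

D1: -2518, -5276, -9906, -17128, -27782, -42828
D2: -2758, -4630, -7222, -10654, -15046
D3: -1872, -2592, -3432, -4392
D4: -720, -840, -960
D5: -120, -120
The fifth differences are constant, so the polynomial has degree 5.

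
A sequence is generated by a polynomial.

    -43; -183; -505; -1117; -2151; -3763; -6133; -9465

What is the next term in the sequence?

-140, -322, -612, -1034, -1612, -2370, -3332
-182, -290, -422, -578, -758, -962
-108, -132, -156, -180, -204
-24, -24, -24, -24
Fourth differences constant at -24.
-204 − 24 = -228;  -962 − 228 = -1190;  -3332 − 1190 = -4522;  -9465 − 4522 = -13987

-13987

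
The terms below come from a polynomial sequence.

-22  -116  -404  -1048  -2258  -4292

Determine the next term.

D1: -94 , -288 , -644 , -1210 , -2034
D2: -194 , -356 , -566 , -824
D3: -162 , -210 , -258
D4: -48 , -48
Constant fourth difference = -48, so extend:
-258 − 48 = -306;  -824 − 306 = -1130;  -2034 − 1130 = -3164;  -4292 − 3164 = -7456

-7456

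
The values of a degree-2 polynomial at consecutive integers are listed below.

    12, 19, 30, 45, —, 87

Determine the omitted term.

64

Using the first 4 terms:
D1: 7  11  15
D2: 4  4
Constant second difference = 4.
Extend forward: 15 + 4 = 19;  45 + 19 = 64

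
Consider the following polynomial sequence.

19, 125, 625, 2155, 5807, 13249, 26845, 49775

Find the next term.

86155

D1: 106 , 500 , 1530 , 3652 , 7442 , 13596 , 22930
D2: 394 , 1030 , 2122 , 3790 , 6154 , 9334
D3: 636 , 1092 , 1668 , 2364 , 3180
D4: 456 , 576 , 696 , 816
D5: 120 , 120 , 120
Fifth differences constant at 120.
816 + 120 = 936;  3180 + 936 = 4116;  9334 + 4116 = 13450;  22930 + 13450 = 36380;  49775 + 36380 = 86155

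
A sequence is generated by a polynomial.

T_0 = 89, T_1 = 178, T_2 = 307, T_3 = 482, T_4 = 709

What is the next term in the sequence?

D1: 89, 129, 175, 227
D2: 40, 46, 52
D3: 6, 6
The third differences are constant (6).
52 + 6 = 58;  227 + 58 = 285;  709 + 285 = 994

994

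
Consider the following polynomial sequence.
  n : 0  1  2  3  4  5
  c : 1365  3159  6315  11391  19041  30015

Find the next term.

1794  3156  5076  7650  10974
1362  1920  2574  3324
558  654  750
96  96
Fourth differences constant at 96.
750 + 96 = 846;  3324 + 846 = 4170;  10974 + 4170 = 15144;  30015 + 15144 = 45159

45159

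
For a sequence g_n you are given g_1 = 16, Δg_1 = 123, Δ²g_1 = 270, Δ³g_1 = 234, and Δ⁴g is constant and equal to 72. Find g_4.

Build the table forward from the leading diagonal:
Fourth differences: 72, 72, 72, 72
Third differences: 234, 306, 378, 450
Second differences: 270, 504, 810, 1188
First differences: 123, 393, 897, 1707
g: 16, 139, 532, 1429

1429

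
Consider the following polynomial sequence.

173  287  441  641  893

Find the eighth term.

2021

First differences: 114, 154, 200, 252
Second differences: 40, 46, 52
Third differences: 6, 6
Third differences constant at 6.
52 + 6 = 58;  252 + 58 = 310;  893 + 310 = 1203
58 + 6 = 64;  310 + 64 = 374;  1203 + 374 = 1577
64 + 6 = 70;  374 + 70 = 444;  1577 + 444 = 2021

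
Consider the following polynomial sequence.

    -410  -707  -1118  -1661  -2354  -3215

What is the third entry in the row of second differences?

First differences: -297, -411, -543, -693, -861
Second differences: -114, -132, -150, -168
Third differences: -18, -18, -18

-150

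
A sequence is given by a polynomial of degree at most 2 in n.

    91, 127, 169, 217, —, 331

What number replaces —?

271

Using the first 4 terms:
First differences: 36, 42, 48
Second differences: 6, 6
Constant second difference = 6.
Extend forward: 48 + 6 = 54;  217 + 54 = 271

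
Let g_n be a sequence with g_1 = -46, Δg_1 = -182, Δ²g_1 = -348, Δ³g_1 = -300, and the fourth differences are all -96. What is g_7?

Build the table forward from the leading diagonal:
Δ⁴: -96, -96, -96, -96, -96, -96, -96
Δ³: -300, -396, -492, -588, -684, -780, -876
Δ²: -348, -648, -1044, -1536, -2124, -2808, -3588
Δ: -182, -530, -1178, -2222, -3758, -5882, -8690
g: -46, -228, -758, -1936, -4158, -7916, -13798

-13798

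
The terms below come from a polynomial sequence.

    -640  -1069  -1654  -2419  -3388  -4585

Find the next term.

-6034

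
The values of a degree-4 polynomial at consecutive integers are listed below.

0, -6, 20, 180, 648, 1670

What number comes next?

D1: -6, 26, 160, 468, 1022
D2: 32, 134, 308, 554
D3: 102, 174, 246
D4: 72, 72
The fourth differences are constant (72).
246 + 72 = 318;  554 + 318 = 872;  1022 + 872 = 1894;  1670 + 1894 = 3564

3564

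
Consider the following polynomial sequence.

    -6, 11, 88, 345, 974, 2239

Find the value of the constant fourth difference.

72

Δ: 17, 77, 257, 629, 1265
Δ²: 60, 180, 372, 636
Δ³: 120, 192, 264
Δ⁴: 72, 72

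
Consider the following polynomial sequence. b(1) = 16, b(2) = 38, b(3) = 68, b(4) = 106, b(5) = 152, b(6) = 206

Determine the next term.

Δ: 22, 30, 38, 46, 54
Δ²: 8, 8, 8, 8
The second differences are constant (8).
54 + 8 = 62;  206 + 62 = 268

268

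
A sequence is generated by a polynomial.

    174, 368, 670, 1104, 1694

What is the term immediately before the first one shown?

64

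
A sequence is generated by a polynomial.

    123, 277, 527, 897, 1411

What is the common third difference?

24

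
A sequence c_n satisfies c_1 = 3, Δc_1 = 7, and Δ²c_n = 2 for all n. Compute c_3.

Build the table forward from the leading diagonal:
Second differences: 2  2  2
First differences: 7  9  11
c: 3  10  19

19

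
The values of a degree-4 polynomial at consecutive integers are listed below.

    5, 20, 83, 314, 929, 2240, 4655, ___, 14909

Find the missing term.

Using the first 7 terms:
First differences: 15  63  231  615  1311  2415
Second differences: 48  168  384  696  1104
Third differences: 120  216  312  408
Fourth differences: 96  96  96
Constant fourth difference = 96.
Extend forward: 408 + 96 = 504;  1104 + 504 = 1608;  2415 + 1608 = 4023;  4655 + 4023 = 8678

8678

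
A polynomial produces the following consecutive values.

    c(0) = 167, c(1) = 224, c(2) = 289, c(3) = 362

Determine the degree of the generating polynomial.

2

D1: 57, 65, 73
D2: 8, 8
The second differences are constant, so the polynomial has degree 2.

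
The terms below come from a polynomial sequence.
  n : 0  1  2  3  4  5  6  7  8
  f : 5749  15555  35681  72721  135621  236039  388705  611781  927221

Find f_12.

D1: 9806, 20126, 37040, 62900, 100418, 152666, 223076, 315440
D2: 10320, 16914, 25860, 37518, 52248, 70410, 92364
D3: 6594, 8946, 11658, 14730, 18162, 21954
D4: 2352, 2712, 3072, 3432, 3792
D5: 360, 360, 360, 360
The fifth differences are constant (360).
3792 + 360 = 4152;  21954 + 4152 = 26106;  92364 + 26106 = 118470;  315440 + 118470 = 433910;  927221 + 433910 = 1361131
4152 + 360 = 4512;  26106 + 4512 = 30618;  118470 + 30618 = 149088;  433910 + 149088 = 582998;  1361131 + 582998 = 1944129
4512 + 360 = 4872;  30618 + 4872 = 35490;  149088 + 35490 = 184578;  582998 + 184578 = 767576;  1944129 + 767576 = 2711705
4872 + 360 = 5232;  35490 + 5232 = 40722;  184578 + 40722 = 225300;  767576 + 225300 = 992876;  2711705 + 992876 = 3704581

3704581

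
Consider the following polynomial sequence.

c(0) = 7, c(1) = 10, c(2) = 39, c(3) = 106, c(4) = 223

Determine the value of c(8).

First differences: 3, 29, 67, 117
Second differences: 26, 38, 50
Third differences: 12, 12
Constant third difference = 12, so extend:
50 + 12 = 62;  117 + 62 = 179;  223 + 179 = 402
62 + 12 = 74;  179 + 74 = 253;  402 + 253 = 655
74 + 12 = 86;  253 + 86 = 339;  655 + 339 = 994
86 + 12 = 98;  339 + 98 = 437;  994 + 437 = 1431

1431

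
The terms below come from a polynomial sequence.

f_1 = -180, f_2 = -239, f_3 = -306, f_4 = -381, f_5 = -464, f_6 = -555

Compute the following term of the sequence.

D1: -59  -67  -75  -83  -91
D2: -8  -8  -8  -8
Constant second difference = -8, so extend:
-91 − 8 = -99;  -555 − 99 = -654

-654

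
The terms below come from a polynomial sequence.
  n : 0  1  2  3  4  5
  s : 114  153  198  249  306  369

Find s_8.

D1: 39, 45, 51, 57, 63
D2: 6, 6, 6, 6
Second differences constant at 6.
63 + 6 = 69;  369 + 69 = 438
69 + 6 = 75;  438 + 75 = 513
75 + 6 = 81;  513 + 81 = 594

594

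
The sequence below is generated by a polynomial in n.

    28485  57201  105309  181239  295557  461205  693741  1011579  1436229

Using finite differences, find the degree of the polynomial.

5

28716, 48108, 75930, 114318, 165648, 232536, 317838, 424650
19392, 27822, 38388, 51330, 66888, 85302, 106812
8430, 10566, 12942, 15558, 18414, 21510
2136, 2376, 2616, 2856, 3096
240, 240, 240, 240
The fifth differences are constant, so the polynomial has degree 5.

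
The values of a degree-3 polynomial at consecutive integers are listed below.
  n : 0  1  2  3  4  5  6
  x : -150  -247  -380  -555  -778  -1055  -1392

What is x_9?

First differences: -97, -133, -175, -223, -277, -337
Second differences: -36, -42, -48, -54, -60
Third differences: -6, -6, -6, -6
Third differences constant at -6.
-60 − 6 = -66;  -337 − 66 = -403;  -1392 − 403 = -1795
-66 − 6 = -72;  -403 − 72 = -475;  -1795 − 475 = -2270
-72 − 6 = -78;  -475 − 78 = -553;  -2270 − 553 = -2823

-2823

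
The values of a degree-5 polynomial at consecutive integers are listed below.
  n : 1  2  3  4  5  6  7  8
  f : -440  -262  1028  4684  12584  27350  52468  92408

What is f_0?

Δ: 178  1290  3656  7900  14766  25118  39940
Δ²: 1112  2366  4244  6866  10352  14822
Δ³: 1254  1878  2622  3486  4470
Δ⁴: 624  744  864  984
Δ⁵: 120  120  120
The fifth differences are constant at 120.
Work back: 624 − 120 = 504;  1254 − 504 = 750;  1112 − 750 = 362;  178 − 362 = -184;  -440 + 184 = -256

-256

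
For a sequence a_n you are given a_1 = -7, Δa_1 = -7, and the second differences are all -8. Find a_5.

-83

Build the table forward from the leading diagonal:
D2: -8  -8  -8  -8  -8
D1: -7  -15  -23  -31  -39
a: -7  -14  -29  -52  -83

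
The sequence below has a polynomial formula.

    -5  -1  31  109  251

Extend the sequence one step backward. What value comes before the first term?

Δ: 4, 32, 78, 142
Δ²: 28, 46, 64
Δ³: 18, 18
The third differences are constant at 18.
Work back: 28 − 18 = 10;  4 − 10 = -6;  -5 + 6 = 1

1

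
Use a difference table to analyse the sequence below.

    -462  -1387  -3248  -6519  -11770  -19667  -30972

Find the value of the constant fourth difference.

First differences: -925, -1861, -3271, -5251, -7897, -11305
Second differences: -936, -1410, -1980, -2646, -3408
Third differences: -474, -570, -666, -762
Fourth differences: -96, -96, -96

-96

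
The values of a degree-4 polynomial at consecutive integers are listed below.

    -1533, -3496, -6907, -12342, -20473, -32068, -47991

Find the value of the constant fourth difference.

-96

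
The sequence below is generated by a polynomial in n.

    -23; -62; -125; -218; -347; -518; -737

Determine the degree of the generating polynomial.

3

Δ: -39, -63, -93, -129, -171, -219
Δ²: -24, -30, -36, -42, -48
Δ³: -6, -6, -6, -6
The third differences are constant, so the polynomial has degree 3.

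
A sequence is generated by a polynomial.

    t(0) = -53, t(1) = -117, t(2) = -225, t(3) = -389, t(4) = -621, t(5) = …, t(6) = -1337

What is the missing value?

-933

Using the first 5 terms:
D1: -64  -108  -164  -232
D2: -44  -56  -68
D3: -12  -12
Constant third difference = -12.
Extend forward: -68 − 12 = -80;  -232 − 80 = -312;  -621 − 312 = -933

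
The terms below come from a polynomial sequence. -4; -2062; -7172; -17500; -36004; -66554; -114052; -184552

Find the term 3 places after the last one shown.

-614404

D1: -2058, -5110, -10328, -18504, -30550, -47498, -70500
D2: -3052, -5218, -8176, -12046, -16948, -23002
D3: -2166, -2958, -3870, -4902, -6054
D4: -792, -912, -1032, -1152
D5: -120, -120, -120
Constant fifth difference = -120, so extend:
-1152 − 120 = -1272;  -6054 − 1272 = -7326;  -23002 − 7326 = -30328;  -70500 − 30328 = -100828;  -184552 − 100828 = -285380
-1272 − 120 = -1392;  -7326 − 1392 = -8718;  -30328 − 8718 = -39046;  -100828 − 39046 = -139874;  -285380 − 139874 = -425254
-1392 − 120 = -1512;  -8718 − 1512 = -10230;  -39046 − 10230 = -49276;  -139874 − 49276 = -189150;  -425254 − 189150 = -614404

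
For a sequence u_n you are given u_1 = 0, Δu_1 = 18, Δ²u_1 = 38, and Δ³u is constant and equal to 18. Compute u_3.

Build the table forward from the leading diagonal:
Δ³: 18  18  18
Δ²: 38  56  74
Δ: 18  56  112
u: 0  18  74

74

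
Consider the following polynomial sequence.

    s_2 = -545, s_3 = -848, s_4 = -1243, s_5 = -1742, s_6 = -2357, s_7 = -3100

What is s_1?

-322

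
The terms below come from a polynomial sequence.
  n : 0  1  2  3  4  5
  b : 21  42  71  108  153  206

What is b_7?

Δ: 21, 29, 37, 45, 53
Δ²: 8, 8, 8, 8
Constant second difference = 8, so extend:
53 + 8 = 61;  206 + 61 = 267
61 + 8 = 69;  267 + 69 = 336

336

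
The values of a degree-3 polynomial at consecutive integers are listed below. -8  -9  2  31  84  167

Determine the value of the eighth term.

First differences: -1, 11, 29, 53, 83
Second differences: 12, 18, 24, 30
Third differences: 6, 6, 6
The third differences are constant (6).
30 + 6 = 36;  83 + 36 = 119;  167 + 119 = 286
36 + 6 = 42;  119 + 42 = 161;  286 + 161 = 447

447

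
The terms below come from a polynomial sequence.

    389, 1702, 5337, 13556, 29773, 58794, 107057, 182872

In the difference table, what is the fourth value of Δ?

16217

Δ: 1313, 3635, 8219, 16217, 29021, 48263, 75815
Δ²: 2322, 4584, 7998, 12804, 19242, 27552
Δ³: 2262, 3414, 4806, 6438, 8310
Δ⁴: 1152, 1392, 1632, 1872
Δ⁵: 240, 240, 240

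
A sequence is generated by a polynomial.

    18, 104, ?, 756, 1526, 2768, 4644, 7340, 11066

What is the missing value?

Using the last 6 terms:
Δ: 770, 1242, 1876, 2696, 3726
Δ²: 472, 634, 820, 1030
Δ³: 162, 186, 210
Δ⁴: 24, 24
Constant fourth difference = 24.
Extend backward: 162 − 24 = 138;  472 − 138 = 334;  770 − 334 = 436;  756 − 436 = 320

320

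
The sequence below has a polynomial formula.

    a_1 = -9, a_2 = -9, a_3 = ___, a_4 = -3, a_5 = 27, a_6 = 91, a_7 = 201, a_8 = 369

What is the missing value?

-11

Using the last 5 terms:
D1: 30, 64, 110, 168
D2: 34, 46, 58
D3: 12, 12
Constant third difference = 12.
Extend backward: 34 − 12 = 22;  30 − 22 = 8;  -3 − 8 = -11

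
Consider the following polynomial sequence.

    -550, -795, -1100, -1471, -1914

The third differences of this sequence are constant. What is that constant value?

First differences: -245, -305, -371, -443
Second differences: -60, -66, -72
Third differences: -6, -6

-6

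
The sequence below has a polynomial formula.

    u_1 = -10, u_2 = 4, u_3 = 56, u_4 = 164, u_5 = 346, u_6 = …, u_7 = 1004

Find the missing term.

620

Using the first 5 terms:
First differences: 14, 52, 108, 182
Second differences: 38, 56, 74
Third differences: 18, 18
Constant third difference = 18.
Extend forward: 74 + 18 = 92;  182 + 92 = 274;  346 + 274 = 620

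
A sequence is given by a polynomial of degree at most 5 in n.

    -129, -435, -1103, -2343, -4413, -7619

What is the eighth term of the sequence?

First differences: -306, -668, -1240, -2070, -3206
Second differences: -362, -572, -830, -1136
Third differences: -210, -258, -306
Fourth differences: -48, -48
The fourth differences are constant (-48).
-306 − 48 = -354;  -1136 − 354 = -1490;  -3206 − 1490 = -4696;  -7619 − 4696 = -12315
-354 − 48 = -402;  -1490 − 402 = -1892;  -4696 − 1892 = -6588;  -12315 − 6588 = -18903

-18903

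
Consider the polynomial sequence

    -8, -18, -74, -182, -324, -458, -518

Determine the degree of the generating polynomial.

4

First differences: -10, -56, -108, -142, -134, -60
Second differences: -46, -52, -34, 8, 74
Third differences: -6, 18, 42, 66
Fourth differences: 24, 24, 24
The fourth differences are constant, so the polynomial has degree 4.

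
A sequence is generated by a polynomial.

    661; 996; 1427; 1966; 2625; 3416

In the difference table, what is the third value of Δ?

539

Δ: 335, 431, 539, 659, 791
Δ²: 96, 108, 120, 132
Δ³: 12, 12, 12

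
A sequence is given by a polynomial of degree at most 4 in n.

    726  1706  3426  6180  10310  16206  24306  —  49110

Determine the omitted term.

Using the first 7 terms:
Δ: 980  1720  2754  4130  5896  8100
Δ²: 740  1034  1376  1766  2204
Δ³: 294  342  390  438
Δ⁴: 48  48  48
Constant fourth difference = 48.
Extend forward: 438 + 48 = 486;  2204 + 486 = 2690;  8100 + 2690 = 10790;  24306 + 10790 = 35096

35096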